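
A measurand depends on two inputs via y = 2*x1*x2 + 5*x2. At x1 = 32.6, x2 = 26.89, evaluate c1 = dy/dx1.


y = 2*x1*x2 + 5*x2
dy/dx1 = 2*x2
Evaluate at x2 = 26.89: c1 = 2 * 26.89
c1 = 53.7800

53.7800


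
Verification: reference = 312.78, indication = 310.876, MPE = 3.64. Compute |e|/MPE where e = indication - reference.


e = indication - reference = 310.876 - 312.78 = -1.9040
|e| = 1.9040
ratio = |e| / MPE = 1.9040 / 3.64
ratio = 0.5231

0.5231


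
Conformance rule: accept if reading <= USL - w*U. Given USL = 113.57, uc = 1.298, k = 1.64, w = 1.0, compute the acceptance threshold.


U = k * uc = 1.64 * 1.298 = 2.12872
guard band g = w * U = 1.0 * 2.12872 = 2.12872
AL = USL - g = 113.57 - 2.12872
AL = 111.4413

111.4413


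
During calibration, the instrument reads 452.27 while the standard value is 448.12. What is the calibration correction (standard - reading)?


Correction = standard - reading
= 448.12 - 452.27
= -4.1500

-4.1500


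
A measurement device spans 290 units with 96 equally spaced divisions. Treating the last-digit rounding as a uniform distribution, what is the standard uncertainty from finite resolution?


resolution = range / divisions
resolution = 290 / 96 = 3.0208333
u_res = resolution / (2*sqrt(3))
u_res = 3.0208333 / 3.4641016
u_res = 0.8720

0.8720


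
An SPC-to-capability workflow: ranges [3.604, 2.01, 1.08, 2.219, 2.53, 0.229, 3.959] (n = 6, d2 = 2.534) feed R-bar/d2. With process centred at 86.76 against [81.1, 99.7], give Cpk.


R_bar = (3.604 + 2.01 + 1.08 + 2.219 + 2.53 + 0.229 + 3.959) / 7 = 2.233
sigma = R_bar / d2 = 2.233 / 2.534 = 0.88121547
Cp = (USL - LSL)/(6*sigma) = (99.7 - 81.1)/(6*0.88121547) = 3.5179
Cpu = (99.7 - 86.76)/(3*0.88121547) = 4.8948
Cpl = (86.76 - 81.1)/(3*0.88121547) = 2.1410
Cpk = min(Cpu, Cpl) = 2.1410

2.1410


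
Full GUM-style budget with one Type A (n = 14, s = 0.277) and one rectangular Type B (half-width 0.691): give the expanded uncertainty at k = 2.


u_A = s / sqrt(n) = 0.277 / sqrt(14) = 0.074031364
u_B = half_width / sqrt(3) = 0.691 / sqrt(3) = 0.39894904
uc = sqrt(u_A^2 + u_B^2) = sqrt(0.074031364^2 + 0.39894904^2) = 0.40575976
U = k * uc = 2 * 0.40575976
U = 0.8115

0.8115


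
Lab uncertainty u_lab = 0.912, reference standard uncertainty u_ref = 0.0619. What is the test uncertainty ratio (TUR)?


TUR = u_lab / u_ref
= 0.912 / 0.0619
= 14.7334

14.7334


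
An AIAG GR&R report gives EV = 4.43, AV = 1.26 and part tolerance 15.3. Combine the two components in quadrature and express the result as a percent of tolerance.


GRR = sqrt(EV^2 + AV^2) = sqrt(4.43^2 + 1.26^2) = 4.605703
%GRR = GRR / tol * 100 = 4.605703 / 15.3 * 100
%GRR = 30.1026

30.1026


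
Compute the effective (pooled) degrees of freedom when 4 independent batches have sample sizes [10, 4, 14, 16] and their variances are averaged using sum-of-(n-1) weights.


nu = sum_i (n_i - 1)
nu = ((10 - 1) + (4 - 1) + (14 - 1) + (16 - 1))
nu = 9 + 3 + 13 + 15
nu = 40

40


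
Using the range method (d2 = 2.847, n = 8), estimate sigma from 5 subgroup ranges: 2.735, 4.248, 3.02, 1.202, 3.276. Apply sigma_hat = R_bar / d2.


R_bar = (2.735 + 4.248 + 3.02 + 1.202 + 3.276) / 5
R_bar = 14.481 / 5 = 2.8962
sigma_hat = R_bar / d2 = 2.8962 / 2.847 = 1.0173

1.0173


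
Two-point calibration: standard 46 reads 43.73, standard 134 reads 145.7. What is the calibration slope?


slope = (y2 - y1) / (x2 - x1)
= (145.7 - 43.73) / (134 - 46)
= 101.9700 / 88
= 1.1587

1.1587


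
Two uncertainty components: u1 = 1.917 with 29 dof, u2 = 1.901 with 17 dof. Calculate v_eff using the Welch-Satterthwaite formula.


uc = sqrt(u1^2 + u2^2) = sqrt(1.917^2 + 1.901^2) = 2.6997574
v_eff = uc^4 / (u1^4/v1 + u2^4/v2)
= 2.6997574^4 / (1.917^4/29 + 1.901^4/17)
= 53.125002 / 1.2338923
v_eff = 43.0548

43.0548


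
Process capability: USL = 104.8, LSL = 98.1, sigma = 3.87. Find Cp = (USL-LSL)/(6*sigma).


Cp = (USL - LSL) / (6 * sigma)
= (104.8 - 98.1) / (6 * 3.87)
= 6.7000 / 23.2200
= 0.2885

0.2885


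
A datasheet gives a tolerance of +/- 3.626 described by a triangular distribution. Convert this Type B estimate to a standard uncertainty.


u_B = half_width / sqrt(6)
u_B = 3.626 / 2.4494897
u_B = 1.4803

1.4803


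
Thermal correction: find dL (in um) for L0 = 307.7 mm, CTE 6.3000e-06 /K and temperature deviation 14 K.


dL = L * alpha * dT
= 307.7 * 6.3000e-06 * 14
= 0.0271391 mm
dL_um = 0.0271391 * 1000 = 27.1391 um

27.1391


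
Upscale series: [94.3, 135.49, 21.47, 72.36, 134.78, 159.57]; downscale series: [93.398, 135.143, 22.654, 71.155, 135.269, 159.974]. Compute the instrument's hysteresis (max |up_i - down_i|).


|94.3 - 93.398| = 0.9020
|135.49 - 135.143| = 0.3470
|21.47 - 22.654| = 1.1840
|72.36 - 71.155| = 1.2050
|134.78 - 135.269| = 0.4890
|159.57 - 159.974| = 0.4040
hysteresis = max(diffs) = 1.2050

1.2050


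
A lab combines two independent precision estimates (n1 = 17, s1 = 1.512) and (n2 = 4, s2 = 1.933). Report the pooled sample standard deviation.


s_p = sqrt(((n1-1)*s1^2 + (n2-1)*s2^2) / (n1+n2-2))
numerator = (17-1)*1.512^2 + (4-1)*1.933^2 = 36.578304 + 11.209467 = 47.787771
denominator = 17 + 4 - 2 = 19
s_p^2 = 47.787771 / 19 = 2.5151458
s_p = sqrt(2.5151458) = 1.5859

1.5859


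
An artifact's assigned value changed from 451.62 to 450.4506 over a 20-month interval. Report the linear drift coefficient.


rate = (v2 - v1) / months
= (450.4506 - 451.62) / 20
= -1.1694 / 20
= -0.0585

-0.0585


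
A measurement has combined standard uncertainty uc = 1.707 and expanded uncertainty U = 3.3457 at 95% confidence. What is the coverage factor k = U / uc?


k = U / uc
k = 3.3457 / 1.707
k = 1.96

1.96


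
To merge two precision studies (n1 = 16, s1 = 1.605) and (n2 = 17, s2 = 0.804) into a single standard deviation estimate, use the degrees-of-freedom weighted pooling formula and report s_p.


s_p = sqrt(((n1-1)*s1^2 + (n2-1)*s2^2) / (n1+n2-2))
numerator = (16-1)*1.605^2 + (17-1)*0.804^2 = 38.640375 + 10.342656 = 48.983031
denominator = 16 + 17 - 2 = 31
s_p^2 = 48.983031 / 31 = 1.5800978
s_p = sqrt(1.5800978) = 1.2570

1.2570


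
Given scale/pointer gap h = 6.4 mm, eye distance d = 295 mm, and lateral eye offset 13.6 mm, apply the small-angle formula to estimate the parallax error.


error = h * offset / d
= 6.4 * 13.6 / 295
= 0.2951

0.2951


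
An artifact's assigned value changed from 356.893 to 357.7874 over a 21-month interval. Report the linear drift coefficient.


rate = (v2 - v1) / months
= (357.7874 - 356.893) / 21
= 0.8944 / 21
= 0.0426

0.0426


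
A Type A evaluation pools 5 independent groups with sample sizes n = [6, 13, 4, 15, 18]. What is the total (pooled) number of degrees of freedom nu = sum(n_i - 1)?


nu = sum_i (n_i - 1)
nu = ((6 - 1) + (13 - 1) + (4 - 1) + (15 - 1) + (18 - 1))
nu = 5 + 12 + 3 + 14 + 17
nu = 51

51


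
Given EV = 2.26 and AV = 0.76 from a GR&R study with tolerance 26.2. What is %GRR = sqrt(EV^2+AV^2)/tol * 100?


GRR = sqrt(EV^2 + AV^2) = sqrt(2.26^2 + 0.76^2) = 2.3843657
%GRR = GRR / tol * 100 = 2.3843657 / 26.2 * 100
%GRR = 9.1006

9.1006


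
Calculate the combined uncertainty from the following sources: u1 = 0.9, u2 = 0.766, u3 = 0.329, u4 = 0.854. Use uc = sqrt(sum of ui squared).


uc = sqrt(0.9^2 + 0.766^2 + 0.329^2 + 0.854^2)
uc = sqrt(2.234313)
uc = 1.4948

1.4948


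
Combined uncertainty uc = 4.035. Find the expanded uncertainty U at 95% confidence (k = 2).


U = k * uc
U = 2 * 4.035
U = 8.0700

8.0700


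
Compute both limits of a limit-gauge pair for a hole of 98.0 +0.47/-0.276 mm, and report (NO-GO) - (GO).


GO = nominal - lower_tol (smallest hole = maximum material condition)
GO = 98.0 - 0.276 = 97.724
NO-GO = nominal + upper_tol (largest hole = least material condition)
NO-GO = 98.0 + 0.47 = 98.47
spread = NO-GO - GO = 98.47 - 97.724 = 0.7460

0.7460


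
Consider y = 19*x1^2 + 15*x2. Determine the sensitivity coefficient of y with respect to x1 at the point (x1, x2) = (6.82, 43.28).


y = 19*x1^2 + 15*x2
dy/dx1 = 2*19*x1
Evaluate at x1 = 6.82: c1 = 38 * 6.82
c1 = 259.1600

259.1600


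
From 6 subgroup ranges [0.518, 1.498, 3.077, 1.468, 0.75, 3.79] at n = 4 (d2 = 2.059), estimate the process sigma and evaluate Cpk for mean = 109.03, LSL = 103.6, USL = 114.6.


R_bar = (0.518 + 1.498 + 3.077 + 1.468 + 0.75 + 3.79) / 6 = 1.8501667
sigma = R_bar / d2 = 1.8501667 / 2.059 = 0.89857538
Cp = (USL - LSL)/(6*sigma) = (114.6 - 103.6)/(6*0.89857538) = 2.0403
Cpu = (114.6 - 109.03)/(3*0.89857538) = 2.0662
Cpl = (109.03 - 103.6)/(3*0.89857538) = 2.0143
Cpk = min(Cpu, Cpl) = 2.0143

2.0143


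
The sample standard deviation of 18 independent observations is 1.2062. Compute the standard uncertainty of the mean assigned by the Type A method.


u_A = s / sqrt(n)
u_A = 1.2062 / sqrt(18)
u_A = 1.2062 / 4.2426407
u_A = 0.2843

0.2843


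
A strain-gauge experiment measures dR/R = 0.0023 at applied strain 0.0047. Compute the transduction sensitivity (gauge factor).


GF = (dR/R) / epsilon
= 0.0023 / 0.0047
= 0.4894

0.4894


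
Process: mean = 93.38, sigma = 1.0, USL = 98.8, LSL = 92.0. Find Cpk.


Cpu = (USL - mean) / (3*sigma) = (98.8 - 93.38) / (3*1.0) = 1.8067
Cpl = (mean - LSL) / (3*sigma) = (93.38 - 92.0) / (3*1.0) = 0.4600
Cpk = min(Cpu, Cpl) = 0.4600

0.4600


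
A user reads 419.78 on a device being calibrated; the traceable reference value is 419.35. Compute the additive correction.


Correction = standard - reading
= 419.35 - 419.78
= -0.4300

-0.4300


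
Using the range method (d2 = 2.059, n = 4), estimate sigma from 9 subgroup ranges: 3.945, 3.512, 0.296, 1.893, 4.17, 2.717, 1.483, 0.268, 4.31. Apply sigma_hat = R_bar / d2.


R_bar = (3.945 + 3.512 + 0.296 + 1.893 + 4.17 + 2.717 + 1.483 + 0.268 + 4.31) / 9
R_bar = 22.594 / 9 = 2.5104444
sigma_hat = R_bar / d2 = 2.5104444 / 2.059 = 1.2193

1.2193


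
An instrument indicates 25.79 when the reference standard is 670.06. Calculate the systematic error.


Systematic error = measured - true
= 25.79 - 670.06
= -644.2700

-644.2700


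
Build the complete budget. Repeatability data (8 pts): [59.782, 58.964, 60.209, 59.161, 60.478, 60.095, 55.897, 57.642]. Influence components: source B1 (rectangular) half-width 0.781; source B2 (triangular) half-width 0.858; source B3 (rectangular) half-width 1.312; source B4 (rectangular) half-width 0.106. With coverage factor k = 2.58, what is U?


mean = (59.782 + 58.964 + 60.209 + 59.161 + 60.478 + 60.095 + 55.897 + 57.642) / 8 = 59.0285
s = sqrt(sum((x - mean)^2)/(n-1)) = 1.5561035
u_A = s / sqrt(n) = 1.5561035 / sqrt(8) = 0.55016567
u_B1 = 0.781 / sqrt(3) = 0.45091056
u_B2 = 0.858 / sqrt(6) = 0.35027703
u_B3 = 1.312 / sqrt(3) = 0.75748355
u_B4 = 0.106 / sqrt(3) = 0.061199129
uc = sqrt(0.55016567^2 + 0.45091056^2 + 0.35027703^2 + 0.75748355^2 + 0.061199129^2) = 1.098282
U = k * uc = 2.58 * 1.098282
U = 2.8336

2.8336


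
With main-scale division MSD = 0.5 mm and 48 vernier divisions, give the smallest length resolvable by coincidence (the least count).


LC = MSD / n_div
= 0.5 / 48
= 0.0104

0.0104


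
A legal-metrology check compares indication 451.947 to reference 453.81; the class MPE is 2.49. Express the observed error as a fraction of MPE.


e = indication - reference = 451.947 - 453.81 = -1.8630
|e| = 1.8630
ratio = |e| / MPE = 1.8630 / 2.49
ratio = 0.7482

0.7482


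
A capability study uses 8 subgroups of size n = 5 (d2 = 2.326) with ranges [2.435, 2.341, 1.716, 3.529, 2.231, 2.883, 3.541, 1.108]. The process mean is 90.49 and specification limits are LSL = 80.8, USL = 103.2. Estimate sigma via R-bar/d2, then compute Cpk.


R_bar = (2.435 + 2.341 + 1.716 + 3.529 + 2.231 + 2.883 + 3.541 + 1.108) / 8 = 2.473
sigma = R_bar / d2 = 2.473 / 2.326 = 1.0631986
Cp = (USL - LSL)/(6*sigma) = (103.2 - 80.8)/(6*1.0631986) = 3.5114
Cpu = (103.2 - 90.49)/(3*1.0631986) = 3.9848
Cpl = (90.49 - 80.8)/(3*1.0631986) = 3.0380
Cpk = min(Cpu, Cpl) = 3.0380

3.0380


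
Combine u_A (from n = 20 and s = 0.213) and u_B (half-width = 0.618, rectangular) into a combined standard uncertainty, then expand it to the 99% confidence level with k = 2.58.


u_A = s / sqrt(n) = 0.213 / sqrt(20) = 0.047628248
u_B = half_width / sqrt(3) = 0.618 / sqrt(3) = 0.35680247
uc = sqrt(u_A^2 + u_B^2) = sqrt(0.047628248^2 + 0.35680247^2) = 0.35996729
U = k * uc = 2.58 * 0.35996729
U = 0.9287

0.9287


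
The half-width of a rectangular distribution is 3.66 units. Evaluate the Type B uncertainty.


u_B = half_width / sqrt(3)
u_B = 3.66 / 1.7320508
u_B = 2.1131

2.1131


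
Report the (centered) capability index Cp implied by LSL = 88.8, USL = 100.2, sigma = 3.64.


Cp = (USL - LSL) / (6 * sigma)
= (100.2 - 88.8) / (6 * 3.64)
= 11.4000 / 21.8400
= 0.5220

0.5220


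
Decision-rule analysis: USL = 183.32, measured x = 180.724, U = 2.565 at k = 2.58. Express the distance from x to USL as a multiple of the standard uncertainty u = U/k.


u = U / k = 2.565 / 2.58 = 0.99418605
margin = |USL - x| = |183.32 - 180.724| = 2.596
z = margin / u = 2.596 / 0.99418605
z = 2.6112

2.6112


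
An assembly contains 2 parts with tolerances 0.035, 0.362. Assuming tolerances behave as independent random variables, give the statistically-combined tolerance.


RSS = sqrt(0.035^2 + 0.362^2)
= sqrt(0.132269)
= 0.3637

0.3637


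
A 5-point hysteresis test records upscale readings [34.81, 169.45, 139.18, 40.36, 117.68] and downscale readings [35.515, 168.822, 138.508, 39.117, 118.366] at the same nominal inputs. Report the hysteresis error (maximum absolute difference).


|34.81 - 35.515| = 0.7050
|169.45 - 168.822| = 0.6280
|139.18 - 138.508| = 0.6720
|40.36 - 39.117| = 1.2430
|117.68 - 118.366| = 0.6860
hysteresis = max(diffs) = 1.2430

1.2430


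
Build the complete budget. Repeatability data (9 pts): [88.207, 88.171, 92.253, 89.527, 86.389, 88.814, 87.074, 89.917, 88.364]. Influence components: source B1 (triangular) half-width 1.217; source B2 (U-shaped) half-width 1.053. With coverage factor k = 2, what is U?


mean = (88.207 + 88.171 + 92.253 + 89.527 + 86.389 + 88.814 + 87.074 + 89.917 + 88.364) / 9 = 88.74622222
s = sqrt(sum((x - mean)^2)/(n-1)) = 1.7103719
u_A = s / sqrt(n) = 1.7103719 / sqrt(9) = 0.57012397
u_B1 = 1.217 / sqrt(6) = 0.49683817
u_B2 = 1.053 / sqrt(2) = 0.74458344
uc = sqrt(0.57012397^2 + 0.49683817^2 + 0.74458344^2) = 1.06127
U = k * uc = 2 * 1.06127
U = 2.1225

2.1225


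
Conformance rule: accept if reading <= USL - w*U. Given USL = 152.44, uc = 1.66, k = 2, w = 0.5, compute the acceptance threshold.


U = k * uc = 2 * 1.66 = 3.32
guard band g = w * U = 0.5 * 3.32 = 1.66
AL = USL - g = 152.44 - 1.66
AL = 150.7800

150.7800


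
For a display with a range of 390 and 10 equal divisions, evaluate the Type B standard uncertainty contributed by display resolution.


resolution = range / divisions
resolution = 390 / 10 = 39
u_res = resolution / (2*sqrt(3))
u_res = 39 / 3.4641016
u_res = 11.2583

11.2583


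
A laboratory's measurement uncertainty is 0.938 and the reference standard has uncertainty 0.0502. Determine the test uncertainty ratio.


TUR = u_lab / u_ref
= 0.938 / 0.0502
= 18.6853

18.6853


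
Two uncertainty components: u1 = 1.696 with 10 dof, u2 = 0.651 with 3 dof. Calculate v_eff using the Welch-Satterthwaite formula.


uc = sqrt(u1^2 + u2^2) = sqrt(1.696^2 + 0.651^2) = 1.8166499
v_eff = uc^4 / (u1^4/v1 + u2^4/v2)
= 1.8166499^4 / (1.696^4/10 + 0.651^4/3)
= 10.891431 / 0.887246
v_eff = 12.2755

12.2755


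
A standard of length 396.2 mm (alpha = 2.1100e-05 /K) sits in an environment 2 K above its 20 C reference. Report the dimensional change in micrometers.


dL = L * alpha * dT
= 396.2 * 2.1100e-05 * 2
= 0.0167196 mm
dL_um = 0.0167196 * 1000 = 16.7196 um

16.7196


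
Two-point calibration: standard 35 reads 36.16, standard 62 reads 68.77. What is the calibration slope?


slope = (y2 - y1) / (x2 - x1)
= (68.77 - 36.16) / (62 - 35)
= 32.6100 / 27
= 1.2078

1.2078


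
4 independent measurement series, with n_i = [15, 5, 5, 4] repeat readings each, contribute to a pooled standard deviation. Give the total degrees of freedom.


nu = sum_i (n_i - 1)
nu = ((15 - 1) + (5 - 1) + (5 - 1) + (4 - 1))
nu = 14 + 4 + 4 + 3
nu = 25

25


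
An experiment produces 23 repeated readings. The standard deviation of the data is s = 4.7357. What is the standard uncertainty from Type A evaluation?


u_A = s / sqrt(n)
u_A = 4.7357 / sqrt(23)
u_A = 4.7357 / 4.7958315
u_A = 0.9875

0.9875


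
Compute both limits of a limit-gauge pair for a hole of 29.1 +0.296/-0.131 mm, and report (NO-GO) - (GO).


GO = nominal - lower_tol (smallest hole = maximum material condition)
GO = 29.1 - 0.131 = 28.969
NO-GO = nominal + upper_tol (largest hole = least material condition)
NO-GO = 29.1 + 0.296 = 29.396
spread = NO-GO - GO = 29.396 - 28.969 = 0.4270

0.4270


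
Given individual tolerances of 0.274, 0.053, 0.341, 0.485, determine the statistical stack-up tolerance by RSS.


RSS = sqrt(0.274^2 + 0.053^2 + 0.341^2 + 0.485^2)
= sqrt(0.429391)
= 0.6553

0.6553


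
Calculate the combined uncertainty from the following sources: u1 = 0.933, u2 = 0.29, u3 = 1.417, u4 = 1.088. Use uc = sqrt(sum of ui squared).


uc = sqrt(0.933^2 + 0.29^2 + 1.417^2 + 1.088^2)
uc = sqrt(4.146222)
uc = 2.0362

2.0362


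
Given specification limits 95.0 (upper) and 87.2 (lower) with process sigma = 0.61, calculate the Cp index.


Cp = (USL - LSL) / (6 * sigma)
= (95.0 - 87.2) / (6 * 0.61)
= 7.8000 / 3.6600
= 2.1311

2.1311


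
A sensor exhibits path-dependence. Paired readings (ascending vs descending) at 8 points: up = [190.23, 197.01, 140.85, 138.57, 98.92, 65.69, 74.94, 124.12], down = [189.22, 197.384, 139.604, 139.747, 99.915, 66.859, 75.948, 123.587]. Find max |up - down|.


|190.23 - 189.22| = 1.0100
|197.01 - 197.384| = 0.3740
|140.85 - 139.604| = 1.2460
|138.57 - 139.747| = 1.1770
|98.92 - 99.915| = 0.9950
|65.69 - 66.859| = 1.1690
|74.94 - 75.948| = 1.0080
|124.12 - 123.587| = 0.5330
hysteresis = max(diffs) = 1.2460

1.2460


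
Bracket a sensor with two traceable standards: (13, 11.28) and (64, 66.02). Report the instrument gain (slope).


slope = (y2 - y1) / (x2 - x1)
= (66.02 - 11.28) / (64 - 13)
= 54.7400 / 51
= 1.0733

1.0733


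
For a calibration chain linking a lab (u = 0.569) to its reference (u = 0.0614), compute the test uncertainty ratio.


TUR = u_lab / u_ref
= 0.569 / 0.0614
= 9.2671

9.2671


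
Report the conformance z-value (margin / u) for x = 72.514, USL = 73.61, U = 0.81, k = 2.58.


u = U / k = 0.81 / 2.58 = 0.31395349
margin = |USL - x| = |73.61 - 72.514| = 1.096
z = margin / u = 1.096 / 0.31395349
z = 3.4910

3.4910


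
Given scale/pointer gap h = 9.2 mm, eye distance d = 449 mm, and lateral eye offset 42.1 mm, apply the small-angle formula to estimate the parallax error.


error = h * offset / d
= 9.2 * 42.1 / 449
= 0.8626

0.8626


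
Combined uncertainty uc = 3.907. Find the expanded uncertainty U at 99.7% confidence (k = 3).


U = k * uc
U = 3 * 3.907
U = 11.7210

11.7210


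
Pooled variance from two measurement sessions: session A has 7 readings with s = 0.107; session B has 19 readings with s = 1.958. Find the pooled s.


s_p = sqrt(((n1-1)*s1^2 + (n2-1)*s2^2) / (n1+n2-2))
numerator = (7-1)*0.107^2 + (19-1)*1.958^2 = 0.068694 + 69.007752 = 69.076446
denominator = 7 + 19 - 2 = 24
s_p^2 = 69.076446 / 24 = 2.8781853
s_p = sqrt(2.8781853) = 1.6965

1.6965


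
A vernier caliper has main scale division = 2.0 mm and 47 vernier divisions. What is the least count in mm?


LC = MSD / n_div
= 2.0 / 47
= 0.0426

0.0426


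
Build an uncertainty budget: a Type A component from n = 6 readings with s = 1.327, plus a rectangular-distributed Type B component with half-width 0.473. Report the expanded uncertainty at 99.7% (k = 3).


u_A = s / sqrt(n) = 1.327 / sqrt(6) = 0.54174548
u_B = half_width / sqrt(3) = 0.473 / sqrt(3) = 0.27308668
uc = sqrt(u_A^2 + u_B^2) = sqrt(0.54174548^2 + 0.27308668^2) = 0.6066832
U = k * uc = 3 * 0.6066832
U = 1.8200

1.8200


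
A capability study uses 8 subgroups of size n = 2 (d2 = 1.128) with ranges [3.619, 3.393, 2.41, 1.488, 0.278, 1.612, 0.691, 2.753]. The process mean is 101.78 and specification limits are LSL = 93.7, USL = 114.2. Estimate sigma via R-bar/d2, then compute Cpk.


R_bar = (3.619 + 3.393 + 2.41 + 1.488 + 0.278 + 1.612 + 0.691 + 2.753) / 8 = 2.0305
sigma = R_bar / d2 = 2.0305 / 1.128 = 1.8000887
Cp = (USL - LSL)/(6*sigma) = (114.2 - 93.7)/(6*1.8000887) = 1.8981
Cpu = (114.2 - 101.78)/(3*1.8000887) = 2.2999
Cpl = (101.78 - 93.7)/(3*1.8000887) = 1.4962
Cpk = min(Cpu, Cpl) = 1.4962

1.4962


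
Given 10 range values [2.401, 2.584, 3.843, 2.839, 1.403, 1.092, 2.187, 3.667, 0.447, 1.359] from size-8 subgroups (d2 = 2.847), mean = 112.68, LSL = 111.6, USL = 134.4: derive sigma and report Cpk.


R_bar = (2.401 + 2.584 + 3.843 + 2.839 + 1.403 + 1.092 + 2.187 + 3.667 + 0.447 + 1.359) / 10 = 2.1822
sigma = R_bar / d2 = 2.1822 / 2.847 = 0.76649104
Cp = (USL - LSL)/(6*sigma) = (134.4 - 111.6)/(6*0.76649104) = 4.9577
Cpu = (134.4 - 112.68)/(3*0.76649104) = 9.4456
Cpl = (112.68 - 111.6)/(3*0.76649104) = 0.4697
Cpk = min(Cpu, Cpl) = 0.4697

0.4697


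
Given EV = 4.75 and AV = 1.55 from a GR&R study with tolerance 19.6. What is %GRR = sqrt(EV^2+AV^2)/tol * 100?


GRR = sqrt(EV^2 + AV^2) = sqrt(4.75^2 + 1.55^2) = 4.9964988
%GRR = GRR / tol * 100 = 4.9964988 / 19.6 * 100
%GRR = 25.4923

25.4923


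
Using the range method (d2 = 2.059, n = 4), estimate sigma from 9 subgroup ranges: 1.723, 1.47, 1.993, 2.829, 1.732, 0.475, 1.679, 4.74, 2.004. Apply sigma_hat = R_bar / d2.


R_bar = (1.723 + 1.47 + 1.993 + 2.829 + 1.732 + 0.475 + 1.679 + 4.74 + 2.004) / 9
R_bar = 18.645 / 9 = 2.0716667
sigma_hat = R_bar / d2 = 2.0716667 / 2.059 = 1.0062

1.0062


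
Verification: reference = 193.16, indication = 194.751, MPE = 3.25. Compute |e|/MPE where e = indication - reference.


e = indication - reference = 194.751 - 193.16 = 1.5910
|e| = 1.5910
ratio = |e| / MPE = 1.5910 / 3.25
ratio = 0.4895

0.4895


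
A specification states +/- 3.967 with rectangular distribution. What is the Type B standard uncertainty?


u_B = half_width / sqrt(3)
u_B = 3.967 / 1.7320508
u_B = 2.2903

2.2903


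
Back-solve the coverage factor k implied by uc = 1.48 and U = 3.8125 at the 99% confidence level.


k = U / uc
k = 3.8125 / 1.48
k = 2.576

2.576


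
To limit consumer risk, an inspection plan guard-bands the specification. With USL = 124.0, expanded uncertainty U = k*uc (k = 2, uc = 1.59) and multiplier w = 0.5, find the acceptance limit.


U = k * uc = 2 * 1.59 = 3.18
guard band g = w * U = 0.5 * 3.18 = 1.59
AL = USL - g = 124.0 - 1.59
AL = 122.4100

122.4100


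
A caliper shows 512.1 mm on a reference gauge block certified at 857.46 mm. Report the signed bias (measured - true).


Systematic error = measured - true
= 512.1 - 857.46
= -345.3600

-345.3600


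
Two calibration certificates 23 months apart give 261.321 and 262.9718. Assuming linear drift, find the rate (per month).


rate = (v2 - v1) / months
= (262.9718 - 261.321) / 23
= 1.6508 / 23
= 0.0718

0.0718


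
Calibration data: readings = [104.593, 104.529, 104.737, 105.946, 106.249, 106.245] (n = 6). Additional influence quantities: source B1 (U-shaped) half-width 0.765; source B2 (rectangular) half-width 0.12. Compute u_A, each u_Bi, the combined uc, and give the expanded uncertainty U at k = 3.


mean = (104.593 + 104.529 + 104.737 + 105.946 + 106.249 + 106.245) / 6 = 105.3831667
s = sqrt(sum((x - mean)^2)/(n-1)) = 0.84625065
u_A = s / sqrt(n) = 0.84625065 / sqrt(6) = 0.34548038
u_B1 = 0.765 / sqrt(2) = 0.54093669
u_B2 = 0.12 / sqrt(3) = 0.069282032
uc = sqrt(0.34548038^2 + 0.54093669^2 + 0.069282032^2) = 0.64557664
U = k * uc = 3 * 0.64557664
U = 1.9367

1.9367


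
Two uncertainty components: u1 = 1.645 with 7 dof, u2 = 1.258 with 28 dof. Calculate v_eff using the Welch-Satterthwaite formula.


uc = sqrt(u1^2 + u2^2) = sqrt(1.645^2 + 1.258^2) = 2.0708909
v_eff = uc^4 / (u1^4/v1 + u2^4/v2)
= 2.0708909^4 / (1.645^4/7 + 1.258^4/28)
= 18.391997 / 1.1355284
v_eff = 16.1969

16.1969


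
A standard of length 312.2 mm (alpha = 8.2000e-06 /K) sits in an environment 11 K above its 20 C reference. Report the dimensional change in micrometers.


dL = L * alpha * dT
= 312.2 * 8.2000e-06 * 11
= 0.0281604 mm
dL_um = 0.0281604 * 1000 = 28.1604 um

28.1604


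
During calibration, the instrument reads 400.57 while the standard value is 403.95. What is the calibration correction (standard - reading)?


Correction = standard - reading
= 403.95 - 400.57
= 3.3800

3.3800


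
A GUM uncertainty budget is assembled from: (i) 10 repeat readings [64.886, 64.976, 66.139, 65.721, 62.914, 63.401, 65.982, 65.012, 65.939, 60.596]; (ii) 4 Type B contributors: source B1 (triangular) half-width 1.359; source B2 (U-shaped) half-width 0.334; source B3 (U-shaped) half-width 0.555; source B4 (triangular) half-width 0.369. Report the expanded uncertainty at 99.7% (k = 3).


mean = (64.886 + 64.976 + 66.139 + 65.721 + 62.914 + 63.401 + 65.982 + 65.012 + 65.939 + 60.596) / 10 = 64.5566
s = sqrt(sum((x - mean)^2)/(n-1)) = 1.7642846
u_A = s / sqrt(n) = 1.7642846 / sqrt(10) = 0.55791578
u_B1 = 1.359 / sqrt(6) = 0.55480943
u_B2 = 0.334 / sqrt(2) = 0.23617366
u_B3 = 0.555 / sqrt(2) = 0.39244426
u_B4 = 0.369 / sqrt(6) = 0.15064362
uc = sqrt(0.55791578^2 + 0.55480943^2 + 0.23617366^2 + 0.39244426^2 + 0.15064362^2) = 0.92280416
U = k * uc = 3 * 0.92280416
U = 2.7684

2.7684


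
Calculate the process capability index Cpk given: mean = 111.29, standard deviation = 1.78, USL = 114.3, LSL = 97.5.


Cpu = (USL - mean) / (3*sigma) = (114.3 - 111.29) / (3*1.78) = 0.5637
Cpl = (mean - LSL) / (3*sigma) = (111.29 - 97.5) / (3*1.78) = 2.5824
Cpk = min(Cpu, Cpl) = 0.5637

0.5637


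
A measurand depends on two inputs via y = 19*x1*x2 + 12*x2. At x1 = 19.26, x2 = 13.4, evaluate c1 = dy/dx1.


y = 19*x1*x2 + 12*x2
dy/dx1 = 19*x2
Evaluate at x2 = 13.4: c1 = 19 * 13.4
c1 = 254.6000

254.6000


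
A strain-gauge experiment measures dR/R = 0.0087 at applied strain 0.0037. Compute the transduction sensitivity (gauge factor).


GF = (dR/R) / epsilon
= 0.0087 / 0.0037
= 2.3514

2.3514


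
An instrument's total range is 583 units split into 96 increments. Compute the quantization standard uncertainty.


resolution = range / divisions
resolution = 583 / 96 = 6.0729167
u_res = resolution / (2*sqrt(3))
u_res = 6.0729167 / 3.4641016
u_res = 1.7531

1.7531


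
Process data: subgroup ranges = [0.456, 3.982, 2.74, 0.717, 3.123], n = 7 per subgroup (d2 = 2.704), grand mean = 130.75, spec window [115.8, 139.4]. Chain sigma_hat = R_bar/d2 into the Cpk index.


R_bar = (0.456 + 3.982 + 2.74 + 0.717 + 3.123) / 5 = 2.2036
sigma = R_bar / d2 = 2.2036 / 2.704 = 0.81494083
Cp = (USL - LSL)/(6*sigma) = (139.4 - 115.8)/(6*0.81494083) = 4.8265
Cpu = (139.4 - 130.75)/(3*0.81494083) = 3.5381
Cpl = (130.75 - 115.8)/(3*0.81494083) = 6.1150
Cpk = min(Cpu, Cpl) = 3.5381

3.5381


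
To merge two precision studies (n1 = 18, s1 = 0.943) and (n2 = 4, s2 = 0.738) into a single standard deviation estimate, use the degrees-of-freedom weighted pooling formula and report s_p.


s_p = sqrt(((n1-1)*s1^2 + (n2-1)*s2^2) / (n1+n2-2))
numerator = (18-1)*0.943^2 + (4-1)*0.738^2 = 15.117233 + 1.633932 = 16.751165
denominator = 18 + 4 - 2 = 20
s_p^2 = 16.751165 / 20 = 0.83755825
s_p = sqrt(0.83755825) = 0.9152

0.9152


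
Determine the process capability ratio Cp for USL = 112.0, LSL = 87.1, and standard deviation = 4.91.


Cp = (USL - LSL) / (6 * sigma)
= (112.0 - 87.1) / (6 * 4.91)
= 24.9000 / 29.4600
= 0.8452

0.8452


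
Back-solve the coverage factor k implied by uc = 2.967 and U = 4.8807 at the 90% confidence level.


k = U / uc
k = 4.8807 / 2.967
k = 1.645

1.645


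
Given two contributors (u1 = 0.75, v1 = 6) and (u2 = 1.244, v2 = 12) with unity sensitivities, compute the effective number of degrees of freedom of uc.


uc = sqrt(u1^2 + u2^2) = sqrt(0.75^2 + 1.244^2) = 1.4525963
v_eff = uc^4 / (u1^4/v1 + u2^4/v2)
= 1.4525963^4 / (0.75^4/6 + 1.244^4/12)
= 4.452252 / 0.25230668
v_eff = 17.6462

17.6462


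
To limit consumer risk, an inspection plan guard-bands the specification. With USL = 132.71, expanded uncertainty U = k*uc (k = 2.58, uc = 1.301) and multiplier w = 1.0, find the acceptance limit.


U = k * uc = 2.58 * 1.301 = 3.35658
guard band g = w * U = 1.0 * 3.35658 = 3.35658
AL = USL - g = 132.71 - 3.35658
AL = 129.3534

129.3534


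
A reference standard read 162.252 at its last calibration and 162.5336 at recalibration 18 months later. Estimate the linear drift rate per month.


rate = (v2 - v1) / months
= (162.5336 - 162.252) / 18
= 0.2816 / 18
= 0.0156

0.0156


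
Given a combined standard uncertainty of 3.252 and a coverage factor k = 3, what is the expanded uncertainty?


U = k * uc
U = 3 * 3.252
U = 9.7560

9.7560


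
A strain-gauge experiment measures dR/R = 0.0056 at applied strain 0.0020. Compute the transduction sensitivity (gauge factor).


GF = (dR/R) / epsilon
= 0.0056 / 0.0020
= 2.8000

2.8000


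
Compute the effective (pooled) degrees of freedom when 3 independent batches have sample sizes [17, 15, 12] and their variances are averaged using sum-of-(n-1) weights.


nu = sum_i (n_i - 1)
nu = ((17 - 1) + (15 - 1) + (12 - 1))
nu = 16 + 14 + 11
nu = 41

41


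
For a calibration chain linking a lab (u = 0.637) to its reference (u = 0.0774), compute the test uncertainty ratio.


TUR = u_lab / u_ref
= 0.637 / 0.0774
= 8.2300

8.2300


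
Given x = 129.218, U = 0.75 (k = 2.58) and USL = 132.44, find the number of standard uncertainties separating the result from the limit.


u = U / k = 0.75 / 2.58 = 0.29069767
margin = |USL - x| = |132.44 - 129.218| = 3.222
z = margin / u = 3.222 / 0.29069767
z = 11.0837

11.0837


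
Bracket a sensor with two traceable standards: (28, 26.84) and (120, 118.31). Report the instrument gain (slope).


slope = (y2 - y1) / (x2 - x1)
= (118.31 - 26.84) / (120 - 28)
= 91.4700 / 92
= 0.9942

0.9942


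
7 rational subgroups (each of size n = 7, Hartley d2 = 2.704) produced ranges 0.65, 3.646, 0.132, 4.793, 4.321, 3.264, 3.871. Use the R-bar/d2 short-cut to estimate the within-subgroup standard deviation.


R_bar = (0.65 + 3.646 + 0.132 + 4.793 + 4.321 + 3.264 + 3.871) / 7
R_bar = 20.677 / 7 = 2.9538571
sigma_hat = R_bar / d2 = 2.9538571 / 2.704 = 1.0924

1.0924


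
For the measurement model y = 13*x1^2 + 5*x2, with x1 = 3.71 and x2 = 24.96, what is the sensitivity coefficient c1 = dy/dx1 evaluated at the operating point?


y = 13*x1^2 + 5*x2
dy/dx1 = 2*13*x1
Evaluate at x1 = 3.71: c1 = 26 * 3.71
c1 = 96.4600

96.4600


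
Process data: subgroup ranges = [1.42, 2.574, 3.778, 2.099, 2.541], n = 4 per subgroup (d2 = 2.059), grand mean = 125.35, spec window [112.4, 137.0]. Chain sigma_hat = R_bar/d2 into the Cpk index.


R_bar = (1.42 + 2.574 + 3.778 + 2.099 + 2.541) / 5 = 2.4824
sigma = R_bar / d2 = 2.4824 / 2.059 = 1.2056338
Cp = (USL - LSL)/(6*sigma) = (137.0 - 112.4)/(6*1.2056338) = 3.4007
Cpu = (137.0 - 125.35)/(3*1.2056338) = 3.2210
Cpl = (125.35 - 112.4)/(3*1.2056338) = 3.5804
Cpk = min(Cpu, Cpl) = 3.2210

3.2210


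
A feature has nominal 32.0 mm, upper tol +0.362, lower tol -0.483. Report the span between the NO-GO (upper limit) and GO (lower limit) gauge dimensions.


GO = nominal - lower_tol (smallest hole = maximum material condition)
GO = 32.0 - 0.483 = 31.517
NO-GO = nominal + upper_tol (largest hole = least material condition)
NO-GO = 32.0 + 0.362 = 32.362
spread = NO-GO - GO = 32.362 - 31.517 = 0.8450

0.8450


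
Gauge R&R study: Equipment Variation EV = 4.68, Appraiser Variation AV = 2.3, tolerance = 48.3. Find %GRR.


GRR = sqrt(EV^2 + AV^2) = sqrt(4.68^2 + 2.3^2) = 5.2146333
%GRR = GRR / tol * 100 = 5.2146333 / 48.3 * 100
%GRR = 10.7963

10.7963


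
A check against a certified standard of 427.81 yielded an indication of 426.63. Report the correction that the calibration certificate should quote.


Correction = standard - reading
= 427.81 - 426.63
= 1.1800

1.1800


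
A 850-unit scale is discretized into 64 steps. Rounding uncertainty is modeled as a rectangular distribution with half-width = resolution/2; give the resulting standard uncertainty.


resolution = range / divisions
resolution = 850 / 64 = 13.28125
u_res = resolution / (2*sqrt(3))
u_res = 13.28125 / 3.4641016
u_res = 3.8340

3.8340


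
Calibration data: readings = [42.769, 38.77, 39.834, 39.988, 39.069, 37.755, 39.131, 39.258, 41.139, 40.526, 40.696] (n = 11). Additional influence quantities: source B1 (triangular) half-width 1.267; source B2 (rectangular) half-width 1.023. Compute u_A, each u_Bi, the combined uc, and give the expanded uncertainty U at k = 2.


mean = (42.769 + 38.77 + 39.834 + 39.988 + 39.069 + 37.755 + 39.131 + 39.258 + 41.139 + 40.526 + 40.696) / 11 = 39.90318182
s = sqrt(sum((x - mean)^2)/(n-1)) = 1.3555727
u_A = s / sqrt(n) = 1.3555727 / sqrt(11) = 0.40872055
u_B1 = 1.267 / sqrt(6) = 0.51725058
u_B2 = 1.023 / sqrt(3) = 0.59062933
uc = sqrt(0.40872055^2 + 0.51725058^2 + 0.59062933^2) = 0.88512353
U = k * uc = 2 * 0.88512353
U = 1.7702

1.7702


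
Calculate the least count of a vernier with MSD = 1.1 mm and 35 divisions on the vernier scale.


LC = MSD / n_div
= 1.1 / 35
= 0.0314

0.0314


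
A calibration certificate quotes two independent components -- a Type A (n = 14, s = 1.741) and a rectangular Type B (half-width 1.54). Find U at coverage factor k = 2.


u_A = s / sqrt(n) = 1.741 / sqrt(14) = 0.46530182
u_B = half_width / sqrt(3) = 1.54 / sqrt(3) = 0.88911941
uc = sqrt(u_A^2 + u_B^2) = sqrt(0.46530182^2 + 0.88911941^2) = 1.0035134
U = k * uc = 2 * 1.0035134
U = 2.0070

2.0070


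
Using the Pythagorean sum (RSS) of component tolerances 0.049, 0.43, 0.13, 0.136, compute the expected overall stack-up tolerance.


RSS = sqrt(0.049^2 + 0.43^2 + 0.13^2 + 0.136^2)
= sqrt(0.222697)
= 0.4719

0.4719


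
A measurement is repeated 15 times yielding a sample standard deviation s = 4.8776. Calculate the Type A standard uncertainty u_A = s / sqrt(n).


u_A = s / sqrt(n)
u_A = 4.8776 / sqrt(15)
u_A = 4.8776 / 3.8729833
u_A = 1.2594

1.2594


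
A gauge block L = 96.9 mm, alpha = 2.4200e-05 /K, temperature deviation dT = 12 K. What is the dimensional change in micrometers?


dL = L * alpha * dT
= 96.9 * 2.4200e-05 * 12
= 0.0281398 mm
dL_um = 0.0281398 * 1000 = 28.1398 um

28.1398


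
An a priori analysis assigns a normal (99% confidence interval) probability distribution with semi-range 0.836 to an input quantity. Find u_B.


u_B = half_width / 2.576
u_B = 0.836 / 2.576
u_B = 0.3245

0.3245


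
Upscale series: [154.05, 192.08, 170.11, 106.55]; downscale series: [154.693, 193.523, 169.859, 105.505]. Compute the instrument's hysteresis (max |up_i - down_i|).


|154.05 - 154.693| = 0.6430
|192.08 - 193.523| = 1.4430
|170.11 - 169.859| = 0.2510
|106.55 - 105.505| = 1.0450
hysteresis = max(diffs) = 1.4430

1.4430


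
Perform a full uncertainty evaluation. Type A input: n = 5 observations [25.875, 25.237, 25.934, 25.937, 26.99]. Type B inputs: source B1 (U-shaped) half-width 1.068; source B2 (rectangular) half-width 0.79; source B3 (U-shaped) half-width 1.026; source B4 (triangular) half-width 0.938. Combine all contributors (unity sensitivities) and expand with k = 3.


mean = (25.875 + 25.237 + 25.934 + 25.937 + 26.99) / 5 = 25.9946
s = sqrt(sum((x - mean)^2)/(n-1)) = 0.62969699
u_A = s / sqrt(n) = 0.62969699 / sqrt(5) = 0.28160905
u_B1 = 1.068 / sqrt(2) = 0.75519004
u_B2 = 0.79 / sqrt(3) = 0.45610671
u_B3 = 1.026 / sqrt(2) = 0.72549156
u_B4 = 0.938 / sqrt(6) = 0.3829369
uc = sqrt(0.28160905^2 + 0.75519004^2 + 0.45610671^2 + 0.72549156^2 + 0.3829369^2) = 1.2371854
U = k * uc = 3 * 1.2371854
U = 3.7116

3.7116


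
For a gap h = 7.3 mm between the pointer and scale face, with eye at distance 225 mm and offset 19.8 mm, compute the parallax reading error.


error = h * offset / d
= 7.3 * 19.8 / 225
= 0.6424

0.6424


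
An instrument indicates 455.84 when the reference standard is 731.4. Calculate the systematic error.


Systematic error = measured - true
= 455.84 - 731.4
= -275.5600

-275.5600


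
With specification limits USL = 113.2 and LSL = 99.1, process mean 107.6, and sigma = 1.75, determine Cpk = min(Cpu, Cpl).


Cpu = (USL - mean) / (3*sigma) = (113.2 - 107.6) / (3*1.75) = 1.0667
Cpl = (mean - LSL) / (3*sigma) = (107.6 - 99.1) / (3*1.75) = 1.6190
Cpk = min(Cpu, Cpl) = 1.0667

1.0667


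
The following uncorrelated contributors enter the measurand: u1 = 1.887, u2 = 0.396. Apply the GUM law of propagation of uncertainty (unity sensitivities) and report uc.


uc = sqrt(1.887^2 + 0.396^2)
uc = sqrt(3.717585)
uc = 1.9281

1.9281


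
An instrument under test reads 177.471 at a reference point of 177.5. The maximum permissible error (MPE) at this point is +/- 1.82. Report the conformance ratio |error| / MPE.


e = indication - reference = 177.471 - 177.5 = -0.0290
|e| = 0.0290
ratio = |e| / MPE = 0.0290 / 1.82
ratio = 0.0159

0.0159


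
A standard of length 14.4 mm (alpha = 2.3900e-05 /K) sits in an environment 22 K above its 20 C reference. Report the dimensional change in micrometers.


dL = L * alpha * dT
= 14.4 * 2.3900e-05 * 22
= 0.0075715 mm
dL_um = 0.0075715 * 1000 = 7.5715 um

7.5715


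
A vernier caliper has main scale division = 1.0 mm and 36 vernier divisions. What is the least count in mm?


LC = MSD / n_div
= 1.0 / 36
= 0.0278

0.0278


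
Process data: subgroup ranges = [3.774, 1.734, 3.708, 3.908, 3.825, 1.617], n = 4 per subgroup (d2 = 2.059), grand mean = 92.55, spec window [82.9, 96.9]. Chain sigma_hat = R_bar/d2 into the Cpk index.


R_bar = (3.774 + 1.734 + 3.708 + 3.908 + 3.825 + 1.617) / 6 = 3.0943333
sigma = R_bar / d2 = 3.0943333 / 2.059 = 1.5028331
Cp = (USL - LSL)/(6*sigma) = (96.9 - 82.9)/(6*1.5028331) = 1.5526
Cpu = (96.9 - 92.55)/(3*1.5028331) = 0.9648
Cpl = (92.55 - 82.9)/(3*1.5028331) = 2.1404
Cpk = min(Cpu, Cpl) = 0.9648

0.9648


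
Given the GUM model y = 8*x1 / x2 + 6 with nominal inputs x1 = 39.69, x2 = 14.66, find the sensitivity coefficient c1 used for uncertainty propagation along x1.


y = 8*x1 / x2 + 6
dy/dx1 = 8/x2
Evaluate at x2 = 14.66: c1 = 8 / 14.66
c1 = 0.5457

0.5457


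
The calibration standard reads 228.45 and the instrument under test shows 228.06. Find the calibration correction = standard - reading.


Correction = standard - reading
= 228.45 - 228.06
= 0.3900

0.3900


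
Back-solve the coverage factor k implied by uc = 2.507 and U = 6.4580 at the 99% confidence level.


k = U / uc
k = 6.4580 / 2.507
k = 2.576

2.576


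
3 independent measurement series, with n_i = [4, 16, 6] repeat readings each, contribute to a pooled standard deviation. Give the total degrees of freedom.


nu = sum_i (n_i - 1)
nu = ((4 - 1) + (16 - 1) + (6 - 1))
nu = 3 + 15 + 5
nu = 23

23


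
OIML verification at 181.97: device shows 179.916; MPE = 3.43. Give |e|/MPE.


e = indication - reference = 179.916 - 181.97 = -2.0540
|e| = 2.0540
ratio = |e| / MPE = 2.0540 / 3.43
ratio = 0.5988

0.5988


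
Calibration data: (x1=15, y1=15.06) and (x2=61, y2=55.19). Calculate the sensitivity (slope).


slope = (y2 - y1) / (x2 - x1)
= (55.19 - 15.06) / (61 - 15)
= 40.1300 / 46
= 0.8724

0.8724


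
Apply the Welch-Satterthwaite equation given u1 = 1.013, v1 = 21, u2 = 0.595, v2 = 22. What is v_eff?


uc = sqrt(u1^2 + u2^2) = sqrt(1.013^2 + 0.595^2) = 1.1748166
v_eff = uc^4 / (u1^4/v1 + u2^4/v2)
= 1.1748166^4 / (1.013^4/21 + 0.595^4/22)
= 1.9049356 / 0.05584093
v_eff = 34.1136

34.1136


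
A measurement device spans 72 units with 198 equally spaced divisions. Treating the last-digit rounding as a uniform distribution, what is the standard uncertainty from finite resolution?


resolution = range / divisions
resolution = 72 / 198 = 0.36363636
u_res = resolution / (2*sqrt(3))
u_res = 0.36363636 / 3.4641016
u_res = 0.1050

0.1050
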